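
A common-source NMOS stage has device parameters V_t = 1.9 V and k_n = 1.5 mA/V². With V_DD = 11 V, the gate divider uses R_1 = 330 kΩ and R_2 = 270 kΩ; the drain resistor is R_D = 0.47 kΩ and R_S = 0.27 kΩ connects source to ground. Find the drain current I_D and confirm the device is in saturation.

I_D ≈ 3.4 mA

V_G = V_DD·R_2/(R_1+R_2) = 11×270/600 = 4.95 V.
Assume saturation: I_D = (k_n/2)(V_GS − V_t)² with V_GS = V_G − I_D·R_S = 4.95 − 0.27·I_D.
Substituting gives 0.0547·I_D² − 2.24·I_D + 6.98 = 0, with roots I_D = 3.4 or 37.5 mA.
The root I_D = 37.5 mA gives V_GS = -5.17 V ≤ V_t, so take I_D = 3.4 mA.
Then V_GS = 4.03 V and V_DS = V_DD − I_D(R_D+R_S) = 11 − 3.4×0.74 = 8.48 V.
Saturation requires V_DS ≥ V_GS − V_t = 2.13 V; 8.48 ≥ 2.13 ✓.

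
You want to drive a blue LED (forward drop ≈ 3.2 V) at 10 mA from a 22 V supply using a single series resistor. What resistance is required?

The resistor drops V_S − V_D = 22 − 3.2 = 18.8 V at 10 mA.
R = 18.8 V / 10 mA = 1.88 kΩ.

R ≈ 1.9 kΩ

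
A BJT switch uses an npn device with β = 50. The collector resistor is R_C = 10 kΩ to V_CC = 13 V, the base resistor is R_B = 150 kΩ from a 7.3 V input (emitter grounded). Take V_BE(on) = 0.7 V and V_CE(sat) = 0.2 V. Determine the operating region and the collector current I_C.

Assume active: I_B = (7.3 − 0.7)/150 = 0.044 mA, giving I_C = β·I_B = 2.2 mA.
But then V_CE = 13 − 2.2×10 = -9 V < V_CE(sat) = 0.2 V — impossible in the active region.
So the transistor is saturated. With V_CE = 0.2 V, I_C = (V_CC − 0.2)/R_C = 12.8/10 = 1.28 mA.
Check: β·I_B = 2.2 mA > I_C = 1.28 mA, confirming saturation.

saturation; I_C ≈ 1.3 mA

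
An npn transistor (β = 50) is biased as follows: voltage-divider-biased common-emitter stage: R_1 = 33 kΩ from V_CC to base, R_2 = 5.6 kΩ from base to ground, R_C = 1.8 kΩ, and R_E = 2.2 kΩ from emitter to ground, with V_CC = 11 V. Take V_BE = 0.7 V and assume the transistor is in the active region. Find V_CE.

V_CE ≈ 9.5 V

Thevenize the base divider: V_Th = V_CC·R_2/(R_1+R_2) = 11×5.6/38.6 = 1.6 V, R_Th = R_1‖R_2 = 4.79 kΩ.
Base-emitter loop: V_Th = I_B·R_Th + V_BE + (β+1)I_B·R_E, so I_B = (1.6 − 0.7) / (4.79 + 51×2.2) = 0.00766 mA.
I_C = β·I_B = 50×0.00766 = 0.383 mA, and I_E = (β+1)I_B = 0.391 mA.
V_CE = V_CC − I_C·R_C − I_E·R_E = 11 − 0.383×1.8 − 0.391×2.2 = 9.45 V.
V_CE = 9.45 V > 0.2 V confirms active-region operation.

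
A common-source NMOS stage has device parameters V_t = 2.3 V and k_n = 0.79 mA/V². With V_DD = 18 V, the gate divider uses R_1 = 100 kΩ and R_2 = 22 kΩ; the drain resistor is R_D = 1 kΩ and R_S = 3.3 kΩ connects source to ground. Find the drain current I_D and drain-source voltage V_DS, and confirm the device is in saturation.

V_G = V_DD·R_2/(R_1+R_2) = 18×22/122 = 3.25 V.
Assume saturation: I_D = (k_n/2)(V_GS − V_t)² with V_GS = V_G − I_D·R_S = 3.25 − 3.3·I_D.
Substituting gives 4.3·I_D² − 3.47·I_D + 0.353 = 0, with roots I_D = 0.12 or 0.686 mA.
The root I_D = 0.686 mA gives V_GS = 0.982 V ≤ V_t, so take I_D = 0.12 mA.
Then V_GS = 2.85 V and V_DS = V_DD − I_D(R_D+R_S) = 18 − 0.12×4.3 = 17.5 V.
Saturation requires V_DS ≥ V_GS − V_t = 0.551 V; 17.5 ≥ 0.551 ✓.

I_D ≈ 0.12 mA, V_DS ≈ 17 V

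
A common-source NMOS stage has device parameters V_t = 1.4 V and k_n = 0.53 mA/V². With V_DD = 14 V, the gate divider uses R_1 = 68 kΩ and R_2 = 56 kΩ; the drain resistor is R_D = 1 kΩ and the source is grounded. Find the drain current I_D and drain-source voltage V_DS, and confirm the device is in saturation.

I_D ≈ 6.4 mA, V_DS ≈ 7.6 V

V_G = V_DD·R_2/(R_1+R_2) = 14×56/124 = 6.32 V. With the source grounded, V_GS = V_G = 6.32 V.
Assume saturation: I_D = (k_n/2)(V_GS − V_t)² = (0.53/2)×(6.32 − 1.4)² = 0.265×4.92² = 6.42 mA.
V_DS = V_DD − I_D·R_D = 14 − 6.42×1 = 7.58 V.
Saturation requires V_DS ≥ V_GS − V_t = 4.92 V; 7.58 ≥ 4.92 ✓.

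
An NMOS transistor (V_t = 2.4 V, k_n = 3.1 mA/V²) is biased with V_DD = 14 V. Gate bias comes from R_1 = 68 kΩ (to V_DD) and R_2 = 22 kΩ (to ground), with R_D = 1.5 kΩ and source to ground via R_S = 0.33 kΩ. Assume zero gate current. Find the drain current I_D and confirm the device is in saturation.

V_G = V_DD·R_2/(R_1+R_2) = 14×22/90 = 3.42 V.
Assume saturation: I_D = (k_n/2)(V_GS − V_t)² with V_GS = V_G − I_D·R_S = 3.42 − 0.33·I_D.
Substituting gives 0.169·I_D² − 2.05·I_D + 1.62 = 0, with roots I_D = 0.852 or 11.3 mA.
The root I_D = 11.3 mA gives V_GS = -0.296 V ≤ V_t, so take I_D = 0.852 mA.
Then V_GS = 3.14 V and V_DS = V_DD − I_D(R_D+R_S) = 14 − 0.852×1.83 = 12.4 V.
Saturation requires V_DS ≥ V_GS − V_t = 0.741 V; 12.4 ≥ 0.741 ✓.

I_D ≈ 0.85 mA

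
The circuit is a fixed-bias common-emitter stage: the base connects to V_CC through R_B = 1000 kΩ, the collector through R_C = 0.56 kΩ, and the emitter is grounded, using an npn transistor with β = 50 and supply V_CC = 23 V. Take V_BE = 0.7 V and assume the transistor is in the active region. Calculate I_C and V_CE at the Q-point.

Base loop: V_CC = I_B·R_B + V_BE, so I_B = (23 − 0.7)/1000 kΩ = 0.0223 mA.
In the active region I_C = β·I_B = 50 × 0.0223 = 1.11 mA.
Collector loop: V_CE = V_CC − I_C·R_C = 23 − 1.11×0.56 = 22.4 V.
Since V_CE = 22.4 V > V_CE(sat) ≈ 0.2 V, the transistor is in the active region as assumed.

I_C ≈ 1.1 mA, V_CE ≈ 22 V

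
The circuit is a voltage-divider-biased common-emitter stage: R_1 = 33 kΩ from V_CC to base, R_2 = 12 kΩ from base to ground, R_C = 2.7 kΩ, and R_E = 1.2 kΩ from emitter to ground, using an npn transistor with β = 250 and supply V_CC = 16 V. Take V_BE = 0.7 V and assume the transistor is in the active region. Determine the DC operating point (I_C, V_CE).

I_C ≈ 2.9 mA, V_CE ≈ 4.8 V

Thevenize the base divider: V_Th = V_CC·R_2/(R_1+R_2) = 16×12/45 = 4.27 V, R_Th = R_1‖R_2 = 8.8 kΩ.
Base-emitter loop: V_Th = I_B·R_Th + V_BE + (β+1)I_B·R_E, so I_B = (4.27 − 0.7) / (8.8 + 251×1.2) = 0.0115 mA.
I_C = β·I_B = 250×0.0115 = 2.88 mA, and I_E = (β+1)I_B = 2.89 mA.
V_CE = V_CC − I_C·R_C − I_E·R_E = 16 − 2.88×2.7 − 2.89×1.2 = 4.77 V.
V_CE = 4.77 V > 0.2 V confirms active-region operation.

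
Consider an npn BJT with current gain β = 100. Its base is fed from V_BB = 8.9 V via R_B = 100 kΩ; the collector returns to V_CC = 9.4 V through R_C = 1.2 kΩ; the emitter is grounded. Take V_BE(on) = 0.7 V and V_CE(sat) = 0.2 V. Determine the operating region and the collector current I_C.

saturation; I_C ≈ 7.7 mA

Assume active: I_B = (8.9 − 0.7)/100 = 0.082 mA, giving I_C = β·I_B = 8.2 mA.
But then V_CE = 9.4 − 8.2×1.2 = -0.44 V < V_CE(sat) = 0.2 V — impossible in the active region.
So the transistor is saturated. With V_CE = 0.2 V, I_C = (V_CC − 0.2)/R_C = 9.2/1.2 = 7.67 mA.
Check: β·I_B = 8.2 mA > I_C = 7.67 mA, confirming saturation.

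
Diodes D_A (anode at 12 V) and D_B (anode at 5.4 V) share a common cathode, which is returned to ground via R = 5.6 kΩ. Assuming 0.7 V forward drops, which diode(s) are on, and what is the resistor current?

Assume both conduct. Then node N would need to be at both 12−0.7 = 11.3 V and 5.4−0.7 = 4.7 V, which is impossible.
Assume only D_A conducts: V_N = 12 − 0.7 = 11.3 V, so I_R = 11.3/5.6 = 2.02 mA.
Check D_B: its anode-to-cathode voltage is 5.4 − 11.3 = -5.9 V < 0.7 V, so it is off. The assumption is consistent.

Only D_A conducts; I_R ≈ 2 mA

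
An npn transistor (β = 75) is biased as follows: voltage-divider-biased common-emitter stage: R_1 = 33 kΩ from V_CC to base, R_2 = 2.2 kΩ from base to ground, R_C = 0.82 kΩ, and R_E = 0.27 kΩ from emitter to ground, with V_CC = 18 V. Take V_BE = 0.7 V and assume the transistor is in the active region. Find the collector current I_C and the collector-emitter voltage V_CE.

I_C ≈ 1.4 mA, V_CE ≈ 16 V

Thevenize the base divider: V_Th = V_CC·R_2/(R_1+R_2) = 18×2.2/35.2 = 1.12 V, R_Th = R_1‖R_2 = 2.06 kΩ.
Base-emitter loop: V_Th = I_B·R_Th + V_BE + (β+1)I_B·R_E, so I_B = (1.12 − 0.7) / (2.06 + 76×0.27) = 0.0188 mA.
I_C = β·I_B = 75×0.0188 = 1.41 mA, and I_E = (β+1)I_B = 1.43 mA.
V_CE = V_CC − I_C·R_C − I_E·R_E = 18 − 1.41×0.82 − 1.43×0.27 = 16.5 V.
V_CE = 16.5 V > 0.2 V confirms active-region operation.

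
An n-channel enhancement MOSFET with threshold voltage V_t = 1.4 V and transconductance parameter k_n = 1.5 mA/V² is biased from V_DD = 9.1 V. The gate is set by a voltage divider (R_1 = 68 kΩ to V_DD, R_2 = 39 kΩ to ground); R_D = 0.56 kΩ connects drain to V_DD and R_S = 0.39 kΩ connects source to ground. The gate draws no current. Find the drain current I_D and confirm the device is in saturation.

I_D ≈ 1.4 mA

V_G = V_DD·R_2/(R_1+R_2) = 9.1×39/107 = 3.32 V.
Assume saturation: I_D = (k_n/2)(V_GS − V_t)² with V_GS = V_G − I_D·R_S = 3.32 − 0.39·I_D.
Substituting gives 0.114·I_D² − 2.12·I_D + 2.76 = 0, with roots I_D = 1.41 or 17.2 mA.
The root I_D = 17.2 mA gives V_GS = -3.39 V ≤ V_t, so take I_D = 1.41 mA.
Then V_GS = 2.77 V and V_DS = V_DD − I_D(R_D+R_S) = 9.1 − 1.41×0.95 = 7.77 V.
Saturation requires V_DS ≥ V_GS − V_t = 1.37 V; 7.77 ≥ 1.37 ✓.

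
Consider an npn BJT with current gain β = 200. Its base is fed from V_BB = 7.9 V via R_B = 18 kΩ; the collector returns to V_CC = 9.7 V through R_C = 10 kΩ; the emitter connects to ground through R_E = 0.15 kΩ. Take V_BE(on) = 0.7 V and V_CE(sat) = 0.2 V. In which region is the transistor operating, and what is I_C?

Assume active: I_B = (7.9 − 0.7)/(18 + 201×0.15) = 0.15 mA, I_C = β·I_B = 29.9 mA.
Then V_CE = 9.7 − 29.9×10 − 30.1×0.15 = -294 V < 0.2 V — the active assumption fails.
Re-solve with V_CE = 0.2 V. KCL at the emitter: V_E/R_E = (V_BB−0.7−V_E)/R_B + (V_CC−0.2−V_E)/R_C, giving V_E = 0.198 V.
I_C = (V_CC − 0.2 − V_E)/R_C = (9.5 − 0.198)/10 = 0.93 mA.
Check: I_B = (7.2 − 0.198)/18 = 0.389 mA, and β·I_B = 77.8 mA > I_C, confirming saturation.

saturation; I_C ≈ 0.93 mA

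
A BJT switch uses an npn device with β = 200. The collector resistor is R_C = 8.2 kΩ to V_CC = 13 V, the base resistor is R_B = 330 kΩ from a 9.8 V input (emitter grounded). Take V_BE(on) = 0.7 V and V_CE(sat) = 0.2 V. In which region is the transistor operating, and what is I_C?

Assume active: I_B = (9.8 − 0.7)/330 = 0.0276 mA, giving I_C = β·I_B = 5.52 mA.
But then V_CE = 13 − 5.52×8.2 = -32.2 V < V_CE(sat) = 0.2 V — impossible in the active region.
So the transistor is saturated. With V_CE = 0.2 V, I_C = (V_CC − 0.2)/R_C = 12.8/8.2 = 1.56 mA.
Check: β·I_B = 5.52 mA > I_C = 1.56 mA, confirming saturation.

saturation; I_C ≈ 1.6 mA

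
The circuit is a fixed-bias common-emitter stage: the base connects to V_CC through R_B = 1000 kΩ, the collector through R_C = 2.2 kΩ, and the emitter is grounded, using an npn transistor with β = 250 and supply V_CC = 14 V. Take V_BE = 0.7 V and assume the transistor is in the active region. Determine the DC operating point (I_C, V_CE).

Base loop: V_CC = I_B·R_B + V_BE, so I_B = (14 − 0.7)/1000 kΩ = 0.0133 mA.
In the active region I_C = β·I_B = 250 × 0.0133 = 3.33 mA.
Collector loop: V_CE = V_CC − I_C·R_C = 14 − 3.33×2.2 = 6.68 V.
Since V_CE = 6.68 V > V_CE(sat) ≈ 0.2 V, the transistor is in the active region as assumed.

I_C ≈ 3.3 mA, V_CE ≈ 6.7 V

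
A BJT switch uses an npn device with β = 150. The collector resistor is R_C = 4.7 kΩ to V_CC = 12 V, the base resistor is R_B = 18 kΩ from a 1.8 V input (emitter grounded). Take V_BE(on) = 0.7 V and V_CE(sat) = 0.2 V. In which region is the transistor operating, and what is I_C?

saturation; I_C ≈ 2.5 mA

Assume active: I_B = (1.8 − 0.7)/18 = 0.0611 mA, giving I_C = β·I_B = 9.17 mA.
But then V_CE = 12 − 9.17×4.7 = -31.1 V < V_CE(sat) = 0.2 V — impossible in the active region.
So the transistor is saturated. With V_CE = 0.2 V, I_C = (V_CC − 0.2)/R_C = 11.8/4.7 = 2.51 mA.
Check: β·I_B = 9.17 mA > I_C = 2.51 mA, confirming saturation.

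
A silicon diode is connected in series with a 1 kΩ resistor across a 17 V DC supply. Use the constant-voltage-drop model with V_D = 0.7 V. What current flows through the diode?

I ≈ 16 mA

KVL around the loop: 17 = V_D + I·R = 0.7 + I × 1 kΩ.
So I = (17 − 0.7) / 1 kΩ = 16.3 / 1 = 16.3 mA.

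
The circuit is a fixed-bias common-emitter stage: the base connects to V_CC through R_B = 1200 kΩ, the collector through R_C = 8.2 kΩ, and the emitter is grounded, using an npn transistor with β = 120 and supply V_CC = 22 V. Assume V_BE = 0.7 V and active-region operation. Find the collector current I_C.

I_C ≈ 2.1 mA

Base loop: V_CC = I_B·R_B + V_BE, so I_B = (22 − 0.7)/1200 kΩ = 0.0178 mA.
In the active region I_C = β·I_B = 120 × 0.0178 = 2.13 mA.
Collector loop: V_CE = V_CC − I_C·R_C = 22 − 2.13×8.2 = 4.53 V.
Since V_CE = 4.53 V > V_CE(sat) ≈ 0.2 V, the transistor is in the active region as assumed.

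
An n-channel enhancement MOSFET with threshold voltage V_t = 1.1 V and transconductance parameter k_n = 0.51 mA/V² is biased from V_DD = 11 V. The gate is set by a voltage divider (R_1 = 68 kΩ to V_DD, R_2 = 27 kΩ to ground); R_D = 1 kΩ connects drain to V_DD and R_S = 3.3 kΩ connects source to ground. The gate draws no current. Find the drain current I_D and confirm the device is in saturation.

I_D ≈ 0.29 mA

V_G = V_DD·R_2/(R_1+R_2) = 11×27/95 = 3.13 V.
Assume saturation: I_D = (k_n/2)(V_GS − V_t)² with V_GS = V_G − I_D·R_S = 3.13 − 3.3·I_D.
Substituting gives 2.78·I_D² − 4.41·I_D + 1.05 = 0, with roots I_D = 0.291 or 1.3 mA.
The root I_D = 1.3 mA gives V_GS = -1.16 V ≤ V_t, so take I_D = 0.291 mA.
Then V_GS = 2.17 V and V_DS = V_DD − I_D(R_D+R_S) = 11 − 0.291×4.3 = 9.75 V.
Saturation requires V_DS ≥ V_GS − V_t = 1.07 V; 9.75 ≥ 1.07 ✓.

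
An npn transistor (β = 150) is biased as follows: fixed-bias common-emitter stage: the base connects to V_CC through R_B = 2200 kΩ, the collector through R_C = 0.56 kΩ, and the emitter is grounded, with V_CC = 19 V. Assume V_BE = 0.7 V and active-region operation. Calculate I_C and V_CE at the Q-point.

I_C ≈ 1.2 mA, V_CE ≈ 18 V

Base loop: V_CC = I_B·R_B + V_BE, so I_B = (19 − 0.7)/2200 kΩ = 0.00832 mA.
In the active region I_C = β·I_B = 150 × 0.00832 = 1.25 mA.
Collector loop: V_CE = V_CC − I_C·R_C = 19 − 1.25×0.56 = 18.3 V.
Since V_CE = 18.3 V > V_CE(sat) ≈ 0.2 V, the transistor is in the active region as assumed.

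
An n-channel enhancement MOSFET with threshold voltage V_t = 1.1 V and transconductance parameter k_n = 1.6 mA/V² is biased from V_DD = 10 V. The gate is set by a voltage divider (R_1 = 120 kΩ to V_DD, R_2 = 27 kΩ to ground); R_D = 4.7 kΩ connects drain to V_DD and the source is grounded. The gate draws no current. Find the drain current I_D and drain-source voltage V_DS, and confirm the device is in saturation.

I_D ≈ 0.43 mA, V_DS ≈ 8 V

V_G = V_DD·R_2/(R_1+R_2) = 10×27/147 = 1.84 V. With the source grounded, V_GS = V_G = 1.84 V.
Assume saturation: I_D = (k_n/2)(V_GS − V_t)² = (1.6/2)×(1.84 − 1.1)² = 0.8×0.737² = 0.434 mA.
V_DS = V_DD − I_D·R_D = 10 − 0.434×4.7 = 7.96 V.
Saturation requires V_DS ≥ V_GS − V_t = 0.737 V; 7.96 ≥ 0.737 ✓.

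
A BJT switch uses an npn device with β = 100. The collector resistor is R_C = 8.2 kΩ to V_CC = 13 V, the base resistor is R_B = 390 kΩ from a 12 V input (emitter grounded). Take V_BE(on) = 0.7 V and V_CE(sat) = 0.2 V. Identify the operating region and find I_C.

Assume active: I_B = (12 − 0.7)/390 = 0.029 mA, giving I_C = β·I_B = 2.9 mA.
But then V_CE = 13 − 2.9×8.2 = -10.8 V < V_CE(sat) = 0.2 V — impossible in the active region.
So the transistor is saturated. With V_CE = 0.2 V, I_C = (V_CC − 0.2)/R_C = 12.8/8.2 = 1.56 mA.
Check: β·I_B = 2.9 mA > I_C = 1.56 mA, confirming saturation.

saturation; I_C ≈ 1.6 mA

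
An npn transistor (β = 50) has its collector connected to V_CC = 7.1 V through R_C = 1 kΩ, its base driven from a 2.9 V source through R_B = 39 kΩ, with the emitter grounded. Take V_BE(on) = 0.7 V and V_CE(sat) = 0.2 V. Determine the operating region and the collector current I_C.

Assume active. Base-emitter loop: I_B = (V_BB − V_BE)/R_B = (2.9 − 0.7)/39 = 0.0564 mA.
I_C = β·I_B = 50×0.0564 = 2.82 mA.
V_CE = V_CC − I_C·R_C = 7.1 − 2.82×1 = 4.28 V > V_CE(sat), so the active-region assumption holds.

active; I_C ≈ 2.8 mA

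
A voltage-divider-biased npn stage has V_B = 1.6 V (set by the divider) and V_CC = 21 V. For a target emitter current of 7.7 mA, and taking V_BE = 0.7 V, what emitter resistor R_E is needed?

R_E ≈ 0.12 kΩ

V_E = V_B − V_BE = 1.6 − 0.7 = 0.9 V.
R_E = V_E / I_E = 0.9 / 7.7 = 0.117 kΩ.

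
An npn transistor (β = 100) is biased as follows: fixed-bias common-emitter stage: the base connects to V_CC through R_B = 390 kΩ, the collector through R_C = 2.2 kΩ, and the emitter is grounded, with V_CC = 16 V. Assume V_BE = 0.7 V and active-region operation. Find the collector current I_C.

Base loop: V_CC = I_B·R_B + V_BE, so I_B = (16 − 0.7)/390 kΩ = 0.0392 mA.
In the active region I_C = β·I_B = 100 × 0.0392 = 3.92 mA.
Collector loop: V_CE = V_CC − I_C·R_C = 16 − 3.92×2.2 = 7.37 V.
Since V_CE = 7.37 V > V_CE(sat) ≈ 0.2 V, the transistor is in the active region as assumed.

I_C ≈ 3.9 mA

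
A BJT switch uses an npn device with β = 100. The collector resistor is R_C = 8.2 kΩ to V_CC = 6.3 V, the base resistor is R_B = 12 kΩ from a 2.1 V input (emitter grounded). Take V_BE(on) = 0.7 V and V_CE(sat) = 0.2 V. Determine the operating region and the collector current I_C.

saturation; I_C ≈ 0.74 mA

Assume active: I_B = (2.1 − 0.7)/12 = 0.117 mA, giving I_C = β·I_B = 11.7 mA.
But then V_CE = 6.3 − 11.7×8.2 = -89.4 V < V_CE(sat) = 0.2 V — impossible in the active region.
So the transistor is saturated. With V_CE = 0.2 V, I_C = (V_CC − 0.2)/R_C = 6.1/8.2 = 0.744 mA.
Check: β·I_B = 11.7 mA > I_C = 0.744 mA, confirming saturation.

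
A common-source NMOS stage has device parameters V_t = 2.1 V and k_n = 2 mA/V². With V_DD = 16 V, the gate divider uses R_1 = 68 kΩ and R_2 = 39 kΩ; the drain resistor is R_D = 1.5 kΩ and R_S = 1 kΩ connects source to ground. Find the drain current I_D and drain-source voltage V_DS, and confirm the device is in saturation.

V_G = V_DD·R_2/(R_1+R_2) = 16×39/107 = 5.83 V.
Assume saturation: I_D = (k_n/2)(V_GS − V_t)² with V_GS = V_G − I_D·R_S = 5.83 − 1·I_D.
Substituting gives 1·I_D² − 8.46·I_D + 13.9 = 0, with roots I_D = 2.24 or 6.23 mA.
The root I_D = 6.23 mA gives V_GS = -0.395 V ≤ V_t, so take I_D = 2.24 mA.
Then V_GS = 3.6 V and V_DS = V_DD − I_D(R_D+R_S) = 16 − 2.24×2.5 = 10.4 V.
Saturation requires V_DS ≥ V_GS − V_t = 1.5 V; 10.4 ≥ 1.5 ✓.

I_D ≈ 2.2 mA, V_DS ≈ 10 V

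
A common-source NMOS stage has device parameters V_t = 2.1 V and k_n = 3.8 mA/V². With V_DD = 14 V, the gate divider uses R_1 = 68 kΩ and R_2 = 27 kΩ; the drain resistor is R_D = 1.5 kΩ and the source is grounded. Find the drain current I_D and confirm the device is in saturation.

V_G = V_DD·R_2/(R_1+R_2) = 14×27/95 = 3.98 V. With the source grounded, V_GS = V_G = 3.98 V.
Assume saturation: I_D = (k_n/2)(V_GS − V_t)² = (3.8/2)×(3.98 − 2.1)² = 1.9×1.88² = 6.71 mA.
V_DS = V_DD − I_D·R_D = 14 − 6.71×1.5 = 3.94 V.
Saturation requires V_DS ≥ V_GS − V_t = 1.88 V; 3.94 ≥ 1.88 ✓.

I_D ≈ 6.7 mA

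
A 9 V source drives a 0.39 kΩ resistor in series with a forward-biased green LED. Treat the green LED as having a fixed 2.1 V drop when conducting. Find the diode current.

KVL around the loop: 9 = V_D + I·R = 2.1 + I × 0.39 kΩ.
So I = (9 − 2.1) / 0.39 kΩ = 6.9 / 0.39 = 17.7 mA.

I ≈ 18 mA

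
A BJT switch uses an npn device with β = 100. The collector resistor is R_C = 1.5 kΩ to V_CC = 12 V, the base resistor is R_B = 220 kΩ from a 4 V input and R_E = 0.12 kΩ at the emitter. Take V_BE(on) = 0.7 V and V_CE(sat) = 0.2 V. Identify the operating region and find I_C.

active; I_C ≈ 1.4 mA

Assume active. Base-emitter loop: I_B = (V_BB − V_BE)/(R_B + (β+1)R_E) = (4 − 0.7)/(220 + 101×0.12) = 0.0142 mA.
I_C = β·I_B = 100×0.0142 = 1.42 mA.
V_CE = V_CC − I_C·R_C − I_E·R_E = 12 − 1.42×1.5 − 1.44×0.12 = 9.7 V > V_CE(sat), so the active-region assumption holds.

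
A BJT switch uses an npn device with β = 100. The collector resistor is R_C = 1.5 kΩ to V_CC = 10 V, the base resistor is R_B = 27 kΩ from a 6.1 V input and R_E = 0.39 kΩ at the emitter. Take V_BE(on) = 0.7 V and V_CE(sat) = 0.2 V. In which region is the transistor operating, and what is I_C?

Assume active: I_B = (6.1 − 0.7)/(27 + 101×0.39) = 0.0813 mA, I_C = β·I_B = 8.13 mA.
Then V_CE = 10 − 8.13×1.5 − 8.22×0.39 = -5.4 V < 0.2 V — the active assumption fails.
Re-solve with V_CE = 0.2 V. KCL at the emitter: V_E/R_E = (V_BB−0.7−V_E)/R_B + (V_CC−0.2−V_E)/R_C, giving V_E = 2.06 V.
I_C = (V_CC − 0.2 − V_E)/R_C = (9.8 − 2.06)/1.5 = 5.16 mA.
Check: I_B = (5.4 − 2.06)/27 = 0.124 mA, and β·I_B = 12.4 mA > I_C, confirming saturation.

saturation; I_C ≈ 5.2 mA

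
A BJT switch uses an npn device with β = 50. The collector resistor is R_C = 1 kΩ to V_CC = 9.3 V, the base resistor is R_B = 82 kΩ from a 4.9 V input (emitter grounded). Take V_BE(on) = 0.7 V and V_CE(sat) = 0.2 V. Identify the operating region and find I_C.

Assume active. Base-emitter loop: I_B = (V_BB − V_BE)/R_B = (4.9 − 0.7)/82 = 0.0512 mA.
I_C = β·I_B = 50×0.0512 = 2.56 mA.
V_CE = V_CC − I_C·R_C = 9.3 − 2.56×1 = 6.74 V > V_CE(sat), so the active-region assumption holds.

active; I_C ≈ 2.6 mA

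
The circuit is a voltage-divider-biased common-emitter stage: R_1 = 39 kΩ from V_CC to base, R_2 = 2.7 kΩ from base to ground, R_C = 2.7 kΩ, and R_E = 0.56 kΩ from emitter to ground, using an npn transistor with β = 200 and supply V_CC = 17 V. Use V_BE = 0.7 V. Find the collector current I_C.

Thevenize the base divider: V_Th = V_CC·R_2/(R_1+R_2) = 17×2.7/41.7 = 1.1 V, R_Th = R_1‖R_2 = 2.53 kΩ.
Base-emitter loop: V_Th = I_B·R_Th + V_BE + (β+1)I_B·R_E, so I_B = (1.1 − 0.7) / (2.53 + 201×0.56) = 0.00348 mA.
I_C = β·I_B = 200×0.00348 = 0.696 mA, and I_E = (β+1)I_B = 0.7 mA.
V_CE = V_CC − I_C·R_C − I_E·R_E = 17 − 0.696×2.7 − 0.7×0.56 = 14.7 V.
V_CE = 14.7 V > 0.2 V confirms active-region operation.

I_C ≈ 0.7 mA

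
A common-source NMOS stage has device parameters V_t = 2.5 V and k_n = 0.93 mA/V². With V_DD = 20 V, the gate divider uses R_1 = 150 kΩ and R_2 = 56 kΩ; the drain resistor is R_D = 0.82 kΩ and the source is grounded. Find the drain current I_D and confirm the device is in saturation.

I_D ≈ 4 mA

V_G = V_DD·R_2/(R_1+R_2) = 20×56/206 = 5.44 V. With the source grounded, V_GS = V_G = 5.44 V.
Assume saturation: I_D = (k_n/2)(V_GS − V_t)² = (0.93/2)×(5.44 − 2.5)² = 0.465×2.94² = 4.01 mA.
V_DS = V_DD − I_D·R_D = 20 − 4.01×0.82 = 16.7 V.
Saturation requires V_DS ≥ V_GS − V_t = 2.94 V; 16.7 ≥ 2.94 ✓.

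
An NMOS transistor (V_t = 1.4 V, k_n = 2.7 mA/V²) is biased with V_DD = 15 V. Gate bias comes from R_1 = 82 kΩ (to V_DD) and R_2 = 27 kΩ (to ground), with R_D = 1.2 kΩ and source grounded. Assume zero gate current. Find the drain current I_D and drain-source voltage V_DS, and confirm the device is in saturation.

I_D ≈ 7.2 mA, V_DS ≈ 6.3 V

V_G = V_DD·R_2/(R_1+R_2) = 15×27/109 = 3.72 V. With the source grounded, V_GS = V_G = 3.72 V.
Assume saturation: I_D = (k_n/2)(V_GS − V_t)² = (2.7/2)×(3.72 − 1.4)² = 1.35×2.32² = 7.24 mA.
V_DS = V_DD − I_D·R_D = 15 − 7.24×1.2 = 6.31 V.
Saturation requires V_DS ≥ V_GS − V_t = 2.32 V; 6.31 ≥ 2.32 ✓.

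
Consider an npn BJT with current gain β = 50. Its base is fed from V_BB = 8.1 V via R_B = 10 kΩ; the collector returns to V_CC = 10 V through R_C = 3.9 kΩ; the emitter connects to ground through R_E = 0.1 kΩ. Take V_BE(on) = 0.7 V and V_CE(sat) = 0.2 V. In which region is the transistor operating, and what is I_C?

saturation; I_C ≈ 2.4 mA

Assume active: I_B = (8.1 − 0.7)/(10 + 51×0.1) = 0.49 mA, I_C = β·I_B = 24.5 mA.
Then V_CE = 10 − 24.5×3.9 − 25×0.1 = -88.1 V < 0.2 V — the active assumption fails.
Re-solve with V_CE = 0.2 V. KCL at the emitter: V_E/R_E = (V_BB−0.7−V_E)/R_B + (V_CC−0.2−V_E)/R_C, giving V_E = 0.314 V.
I_C = (V_CC − 0.2 − V_E)/R_C = (9.8 − 0.314)/3.9 = 2.43 mA.
Check: I_B = (7.4 − 0.314)/10 = 0.709 mA, and β·I_B = 35.4 mA > I_C, confirming saturation.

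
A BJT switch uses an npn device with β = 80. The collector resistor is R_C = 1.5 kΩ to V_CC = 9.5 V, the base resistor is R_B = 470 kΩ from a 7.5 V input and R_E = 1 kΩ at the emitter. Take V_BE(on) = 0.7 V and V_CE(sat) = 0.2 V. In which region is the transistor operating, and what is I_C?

active; I_C ≈ 0.99 mA

Assume active. Base-emitter loop: I_B = (V_BB − V_BE)/(R_B + (β+1)R_E) = (7.5 − 0.7)/(470 + 81×1) = 0.0123 mA.
I_C = β·I_B = 80×0.0123 = 0.987 mA.
V_CE = V_CC − I_C·R_C − I_E·R_E = 9.5 − 0.987×1.5 − 1×1 = 7.02 V > V_CE(sat), so the active-region assumption holds.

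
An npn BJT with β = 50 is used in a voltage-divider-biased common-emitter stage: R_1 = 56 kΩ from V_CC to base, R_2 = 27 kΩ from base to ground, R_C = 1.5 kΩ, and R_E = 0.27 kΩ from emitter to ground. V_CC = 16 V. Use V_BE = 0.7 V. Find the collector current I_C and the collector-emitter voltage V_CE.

Thevenize the base divider: V_Th = V_CC·R_2/(R_1+R_2) = 16×27/83 = 5.2 V, R_Th = R_1‖R_2 = 18.2 kΩ.
Base-emitter loop: V_Th = I_B·R_Th + V_BE + (β+1)I_B·R_E, so I_B = (5.2 − 0.7) / (18.2 + 51×0.27) = 0.141 mA.
I_C = β·I_B = 50×0.141 = 7.04 mA, and I_E = (β+1)I_B = 7.18 mA.
V_CE = V_CC − I_C·R_C − I_E·R_E = 16 − 7.04×1.5 − 7.18×0.27 = 3.5 V.
V_CE = 3.5 V > 0.2 V confirms active-region operation.

I_C ≈ 7 mA, V_CE ≈ 3.5 V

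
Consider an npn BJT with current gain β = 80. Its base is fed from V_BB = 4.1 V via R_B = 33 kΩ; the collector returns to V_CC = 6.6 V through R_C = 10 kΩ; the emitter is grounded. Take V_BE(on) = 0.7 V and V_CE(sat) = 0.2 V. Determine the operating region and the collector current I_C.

saturation; I_C ≈ 0.64 mA

Assume active: I_B = (4.1 − 0.7)/33 = 0.103 mA, giving I_C = β·I_B = 8.24 mA.
But then V_CE = 6.6 − 8.24×10 = -75.8 V < V_CE(sat) = 0.2 V — impossible in the active region.
So the transistor is saturated. With V_CE = 0.2 V, I_C = (V_CC − 0.2)/R_C = 6.4/10 = 0.64 mA.
Check: β·I_B = 8.24 mA > I_C = 0.64 mA, confirming saturation.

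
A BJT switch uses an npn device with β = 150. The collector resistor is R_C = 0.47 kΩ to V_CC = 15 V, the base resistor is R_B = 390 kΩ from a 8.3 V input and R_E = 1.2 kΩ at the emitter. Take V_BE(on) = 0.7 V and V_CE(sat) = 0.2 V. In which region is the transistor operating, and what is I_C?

Assume active. Base-emitter loop: I_B = (V_BB − V_BE)/(R_B + (β+1)R_E) = (8.3 − 0.7)/(390 + 151×1.2) = 0.0133 mA.
I_C = β·I_B = 150×0.0133 = 2 mA.
V_CE = V_CC − I_C·R_C − I_E·R_E = 15 − 2×0.47 − 2.01×1.2 = 11.7 V > V_CE(sat), so the active-region assumption holds.

active; I_C ≈ 2 mA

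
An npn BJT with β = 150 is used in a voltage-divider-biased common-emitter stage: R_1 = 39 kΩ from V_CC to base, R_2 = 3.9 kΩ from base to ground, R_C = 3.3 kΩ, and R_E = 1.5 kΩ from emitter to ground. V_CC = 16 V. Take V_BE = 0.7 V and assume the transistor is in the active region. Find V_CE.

V_CE ≈ 14 V

Thevenize the base divider: V_Th = V_CC·R_2/(R_1+R_2) = 16×3.9/42.9 = 1.45 V, R_Th = R_1‖R_2 = 3.55 kΩ.
Base-emitter loop: V_Th = I_B·R_Th + V_BE + (β+1)I_B·R_E, so I_B = (1.45 − 0.7) / (3.55 + 151×1.5) = 0.00328 mA.
I_C = β·I_B = 150×0.00328 = 0.492 mA, and I_E = (β+1)I_B = 0.495 mA.
V_CE = V_CC − I_C·R_C − I_E·R_E = 16 − 0.492×3.3 − 0.495×1.5 = 13.6 V.
V_CE = 13.6 V > 0.2 V confirms active-region operation.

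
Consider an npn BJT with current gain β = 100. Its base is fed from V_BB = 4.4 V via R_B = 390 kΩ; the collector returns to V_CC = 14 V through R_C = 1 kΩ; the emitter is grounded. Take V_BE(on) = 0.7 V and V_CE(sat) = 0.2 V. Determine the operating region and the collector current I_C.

Assume active. Base-emitter loop: I_B = (V_BB − V_BE)/R_B = (4.4 − 0.7)/390 = 0.00949 mA.
I_C = β·I_B = 100×0.00949 = 0.949 mA.
V_CE = V_CC − I_C·R_C = 14 − 0.949×1 = 13.1 V > V_CE(sat), so the active-region assumption holds.

active; I_C ≈ 0.95 mA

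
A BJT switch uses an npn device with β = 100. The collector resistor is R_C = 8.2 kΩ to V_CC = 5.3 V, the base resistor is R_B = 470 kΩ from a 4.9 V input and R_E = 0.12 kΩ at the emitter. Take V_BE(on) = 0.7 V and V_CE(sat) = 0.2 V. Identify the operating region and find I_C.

Assume active: I_B = (4.9 − 0.7)/(470 + 101×0.12) = 0.00871 mA, I_C = β·I_B = 0.871 mA.
Then V_CE = 5.3 − 0.871×8.2 − 0.88×0.12 = -1.95 V < 0.2 V — the active assumption fails.
Re-solve with V_CE = 0.2 V. KCL at the emitter: V_E/R_E = (V_BB−0.7−V_E)/R_B + (V_CC−0.2−V_E)/R_C, giving V_E = 0.0746 V.
I_C = (V_CC − 0.2 − V_E)/R_C = (5.1 − 0.0746)/8.2 = 0.613 mA.
Check: I_B = (4.2 − 0.0746)/470 = 0.00878 mA, and β·I_B = 0.878 mA > I_C, confirming saturation.

saturation; I_C ≈ 0.61 mA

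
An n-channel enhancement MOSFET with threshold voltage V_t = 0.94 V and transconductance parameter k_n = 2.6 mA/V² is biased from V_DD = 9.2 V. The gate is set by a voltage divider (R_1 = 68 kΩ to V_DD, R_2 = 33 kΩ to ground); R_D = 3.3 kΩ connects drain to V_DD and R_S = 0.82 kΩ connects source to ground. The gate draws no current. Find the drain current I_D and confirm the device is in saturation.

I_D ≈ 1.3 mA

V_G = V_DD·R_2/(R_1+R_2) = 9.2×33/101 = 3.01 V.
Assume saturation: I_D = (k_n/2)(V_GS − V_t)² with V_GS = V_G − I_D·R_S = 3.01 − 0.82·I_D.
Substituting gives 0.874·I_D² − 5.4·I_D + 5.55 = 0, with roots I_D = 1.3 or 4.88 mA.
The root I_D = 4.88 mA gives V_GS = -0.998 V ≤ V_t, so take I_D = 1.3 mA.
Then V_GS = 1.94 V and V_DS = V_DD − I_D(R_D+R_S) = 9.2 − 1.3×4.12 = 3.84 V.
Saturation requires V_DS ≥ V_GS − V_t = 1 V; 3.84 ≥ 1 ✓.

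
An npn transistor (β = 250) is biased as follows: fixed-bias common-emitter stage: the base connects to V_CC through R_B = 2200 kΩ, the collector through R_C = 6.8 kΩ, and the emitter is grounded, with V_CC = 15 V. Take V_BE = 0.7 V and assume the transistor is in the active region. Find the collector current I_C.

Base loop: V_CC = I_B·R_B + V_BE, so I_B = (15 − 0.7)/2200 kΩ = 0.0065 mA.
In the active region I_C = β·I_B = 250 × 0.0065 = 1.63 mA.
Collector loop: V_CE = V_CC − I_C·R_C = 15 − 1.63×6.8 = 3.95 V.
Since V_CE = 3.95 V > V_CE(sat) ≈ 0.2 V, the transistor is in the active region as assumed.

I_C ≈ 1.6 mA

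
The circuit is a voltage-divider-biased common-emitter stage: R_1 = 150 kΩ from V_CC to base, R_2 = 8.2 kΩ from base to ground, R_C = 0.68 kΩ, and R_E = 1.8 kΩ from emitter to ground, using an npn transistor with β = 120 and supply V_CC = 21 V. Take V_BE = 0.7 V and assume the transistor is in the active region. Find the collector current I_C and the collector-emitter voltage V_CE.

Thevenize the base divider: V_Th = V_CC·R_2/(R_1+R_2) = 21×8.2/158 = 1.09 V, R_Th = R_1‖R_2 = 7.77 kΩ.
Base-emitter loop: V_Th = I_B·R_Th + V_BE + (β+1)I_B·R_E, so I_B = (1.09 − 0.7) / (7.77 + 121×1.8) = 0.00172 mA.
I_C = β·I_B = 120×0.00172 = 0.207 mA, and I_E = (β+1)I_B = 0.208 mA.
V_CE = V_CC − I_C·R_C − I_E·R_E = 21 − 0.207×0.68 − 0.208×1.8 = 20.5 V.
V_CE = 20.5 V > 0.2 V confirms active-region operation.

I_C ≈ 0.21 mA, V_CE ≈ 20 V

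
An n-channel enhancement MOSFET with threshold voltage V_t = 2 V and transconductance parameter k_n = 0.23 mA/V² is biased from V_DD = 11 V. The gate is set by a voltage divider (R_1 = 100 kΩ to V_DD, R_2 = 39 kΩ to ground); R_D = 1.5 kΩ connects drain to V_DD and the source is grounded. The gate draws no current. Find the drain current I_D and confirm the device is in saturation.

V_G = V_DD·R_2/(R_1+R_2) = 11×39/139 = 3.09 V. With the source grounded, V_GS = V_G = 3.09 V.
Assume saturation: I_D = (k_n/2)(V_GS − V_t)² = (0.23/2)×(3.09 − 2)² = 0.115×1.09² = 0.136 mA.
V_DS = V_DD − I_D·R_D = 11 − 0.136×1.5 = 10.8 V.
Saturation requires V_DS ≥ V_GS − V_t = 1.09 V; 10.8 ≥ 1.09 ✓.

I_D ≈ 0.14 mA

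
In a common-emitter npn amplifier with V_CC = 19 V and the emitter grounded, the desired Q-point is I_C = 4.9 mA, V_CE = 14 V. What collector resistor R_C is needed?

R_C ≈ 1 kΩ

Collector loop: V_CC = I_C·R_C + V_CE.
R_C = (V_CC − V_CE)/I_C = (19 − 14)/4.9 = 1.02 kΩ.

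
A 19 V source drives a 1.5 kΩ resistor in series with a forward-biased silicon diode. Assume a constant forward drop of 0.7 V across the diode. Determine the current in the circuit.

KVL around the loop: 19 = V_D + I·R = 0.7 + I × 1.5 kΩ.
So I = (19 − 0.7) / 1.5 kΩ = 18.3 / 1.5 = 12.2 mA.

I ≈ 12 mA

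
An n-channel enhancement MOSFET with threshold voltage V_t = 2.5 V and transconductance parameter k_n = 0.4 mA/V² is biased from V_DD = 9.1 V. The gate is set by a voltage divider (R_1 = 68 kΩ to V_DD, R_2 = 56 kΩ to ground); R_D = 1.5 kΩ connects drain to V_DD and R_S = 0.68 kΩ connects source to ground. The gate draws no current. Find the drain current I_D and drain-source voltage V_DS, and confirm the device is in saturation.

I_D ≈ 0.37 mA, V_DS ≈ 8.3 V

V_G = V_DD·R_2/(R_1+R_2) = 9.1×56/124 = 4.11 V.
Assume saturation: I_D = (k_n/2)(V_GS − V_t)² with V_GS = V_G − I_D·R_S = 4.11 − 0.68·I_D.
Substituting gives 0.0925·I_D² − 1.44·I_D + 0.518 = 0, with roots I_D = 0.369 or 15.2 mA.
The root I_D = 15.2 mA gives V_GS = -6.21 V ≤ V_t, so take I_D = 0.369 mA.
Then V_GS = 3.86 V and V_DS = V_DD − I_D(R_D+R_S) = 9.1 − 0.369×2.18 = 8.3 V.
Saturation requires V_DS ≥ V_GS − V_t = 1.36 V; 8.3 ≥ 1.36 ✓.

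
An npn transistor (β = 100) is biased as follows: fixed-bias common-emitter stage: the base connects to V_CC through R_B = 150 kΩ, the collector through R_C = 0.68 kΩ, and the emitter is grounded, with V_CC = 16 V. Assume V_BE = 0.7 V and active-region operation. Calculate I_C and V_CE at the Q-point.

Base loop: V_CC = I_B·R_B + V_BE, so I_B = (16 − 0.7)/150 kΩ = 0.102 mA.
In the active region I_C = β·I_B = 100 × 0.102 = 10.2 mA.
Collector loop: V_CE = V_CC − I_C·R_C = 16 − 10.2×0.68 = 9.06 V.
Since V_CE = 9.06 V > V_CE(sat) ≈ 0.2 V, the transistor is in the active region as assumed.

I_C ≈ 10 mA, V_CE ≈ 9.1 V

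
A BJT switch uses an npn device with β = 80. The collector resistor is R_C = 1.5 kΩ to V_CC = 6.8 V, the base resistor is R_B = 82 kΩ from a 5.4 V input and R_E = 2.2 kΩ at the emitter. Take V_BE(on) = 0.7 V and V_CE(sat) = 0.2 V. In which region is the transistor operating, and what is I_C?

Assume active. Base-emitter loop: I_B = (V_BB − V_BE)/(R_B + (β+1)R_E) = (5.4 − 0.7)/(82 + 81×2.2) = 0.0181 mA.
I_C = β·I_B = 80×0.0181 = 1.45 mA.
V_CE = V_CC − I_C·R_C − I_E·R_E = 6.8 − 1.45×1.5 − 1.46×2.2 = 1.41 V > V_CE(sat), so the active-region assumption holds.

active; I_C ≈ 1.4 mA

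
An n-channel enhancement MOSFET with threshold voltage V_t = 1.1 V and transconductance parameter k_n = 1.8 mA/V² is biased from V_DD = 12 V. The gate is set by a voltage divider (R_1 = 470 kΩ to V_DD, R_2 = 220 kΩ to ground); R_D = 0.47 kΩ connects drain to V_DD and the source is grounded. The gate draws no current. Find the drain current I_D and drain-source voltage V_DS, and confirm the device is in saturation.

I_D ≈ 6.7 mA, V_DS ≈ 8.9 V

V_G = V_DD·R_2/(R_1+R_2) = 12×220/690 = 3.83 V. With the source grounded, V_GS = V_G = 3.83 V.
Assume saturation: I_D = (k_n/2)(V_GS − V_t)² = (1.8/2)×(3.83 − 1.1)² = 0.9×2.73² = 6.69 mA.
V_DS = V_DD − I_D·R_D = 12 − 6.69×0.47 = 8.86 V.
Saturation requires V_DS ≥ V_GS − V_t = 2.73 V; 8.86 ≥ 2.73 ✓.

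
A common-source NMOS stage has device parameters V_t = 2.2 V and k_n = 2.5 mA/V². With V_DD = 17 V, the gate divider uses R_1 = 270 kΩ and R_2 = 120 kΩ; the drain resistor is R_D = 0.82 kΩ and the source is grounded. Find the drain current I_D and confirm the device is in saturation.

I_D ≈ 11 mA

V_G = V_DD·R_2/(R_1+R_2) = 17×120/390 = 5.23 V. With the source grounded, V_GS = V_G = 5.23 V.
Assume saturation: I_D = (k_n/2)(V_GS − V_t)² = (2.5/2)×(5.23 − 2.2)² = 1.25×3.03² = 11.5 mA.
V_DS = V_DD − I_D·R_D = 17 − 11.5×0.82 = 7.58 V.
Saturation requires V_DS ≥ V_GS − V_t = 3.03 V; 7.58 ≥ 3.03 ✓.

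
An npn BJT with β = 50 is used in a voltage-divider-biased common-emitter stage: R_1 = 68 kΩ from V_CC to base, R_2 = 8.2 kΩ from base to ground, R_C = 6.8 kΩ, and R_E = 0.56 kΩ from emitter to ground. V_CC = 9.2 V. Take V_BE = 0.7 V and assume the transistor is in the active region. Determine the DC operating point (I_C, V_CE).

I_C ≈ 0.4 mA, V_CE ≈ 6.2 V

Thevenize the base divider: V_Th = V_CC·R_2/(R_1+R_2) = 9.2×8.2/76.2 = 0.99 V, R_Th = R_1‖R_2 = 7.32 kΩ.
Base-emitter loop: V_Th = I_B·R_Th + V_BE + (β+1)I_B·R_E, so I_B = (0.99 − 0.7) / (7.32 + 51×0.56) = 0.00808 mA.
I_C = β·I_B = 50×0.00808 = 0.404 mA, and I_E = (β+1)I_B = 0.412 mA.
V_CE = V_CC − I_C·R_C − I_E·R_E = 9.2 − 0.404×6.8 − 0.412×0.56 = 6.22 V.
V_CE = 6.22 V > 0.2 V confirms active-region operation.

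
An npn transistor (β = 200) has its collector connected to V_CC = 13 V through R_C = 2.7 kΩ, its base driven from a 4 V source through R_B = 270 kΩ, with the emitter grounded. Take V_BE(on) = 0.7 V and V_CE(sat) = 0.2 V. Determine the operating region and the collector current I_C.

active; I_C ≈ 2.4 mA

Assume active. Base-emitter loop: I_B = (V_BB − V_BE)/R_B = (4 − 0.7)/270 = 0.0122 mA.
I_C = β·I_B = 200×0.0122 = 2.44 mA.
V_CE = V_CC − I_C·R_C = 13 − 2.44×2.7 = 6.4 V > V_CE(sat), so the active-region assumption holds.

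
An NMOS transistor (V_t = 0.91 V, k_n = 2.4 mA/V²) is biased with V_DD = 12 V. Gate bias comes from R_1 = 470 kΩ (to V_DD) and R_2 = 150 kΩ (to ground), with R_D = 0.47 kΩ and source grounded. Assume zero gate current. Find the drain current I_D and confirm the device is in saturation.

I_D ≈ 4.8 mA

V_G = V_DD·R_2/(R_1+R_2) = 12×150/620 = 2.9 V. With the source grounded, V_GS = V_G = 2.9 V.
Assume saturation: I_D = (k_n/2)(V_GS − V_t)² = (2.4/2)×(2.9 − 0.91)² = 1.2×1.99² = 4.77 mA.
V_DS = V_DD − I_D·R_D = 12 − 4.77×0.47 = 9.76 V.
Saturation requires V_DS ≥ V_GS − V_t = 1.99 V; 9.76 ≥ 1.99 ✓.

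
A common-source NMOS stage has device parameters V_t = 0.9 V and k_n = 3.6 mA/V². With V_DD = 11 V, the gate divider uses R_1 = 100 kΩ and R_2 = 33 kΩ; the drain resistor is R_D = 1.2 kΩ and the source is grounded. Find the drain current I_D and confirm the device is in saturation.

V_G = V_DD·R_2/(R_1+R_2) = 11×33/133 = 2.73 V. With the source grounded, V_GS = V_G = 2.73 V.
Assume saturation: I_D = (k_n/2)(V_GS − V_t)² = (3.6/2)×(2.73 − 0.9)² = 1.8×1.83² = 6.02 mA.
V_DS = V_DD − I_D·R_D = 11 − 6.02×1.2 = 3.77 V.
Saturation requires V_DS ≥ V_GS − V_t = 1.83 V; 3.77 ≥ 1.83 ✓.

I_D ≈ 6 mA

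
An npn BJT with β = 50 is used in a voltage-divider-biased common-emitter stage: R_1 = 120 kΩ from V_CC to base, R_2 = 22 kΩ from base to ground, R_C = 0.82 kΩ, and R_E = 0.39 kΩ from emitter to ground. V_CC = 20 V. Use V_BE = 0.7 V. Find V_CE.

Thevenize the base divider: V_Th = V_CC·R_2/(R_1+R_2) = 20×22/142 = 3.1 V, R_Th = R_1‖R_2 = 18.6 kΩ.
Base-emitter loop: V_Th = I_B·R_Th + V_BE + (β+1)I_B·R_E, so I_B = (3.1 − 0.7) / (18.6 + 51×0.39) = 0.0623 mA.
I_C = β·I_B = 50×0.0623 = 3.12 mA, and I_E = (β+1)I_B = 3.18 mA.
V_CE = V_CC − I_C·R_C − I_E·R_E = 20 − 3.12×0.82 − 3.18×0.39 = 16.2 V.
V_CE = 16.2 V > 0.2 V confirms active-region operation.

V_CE ≈ 16 V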